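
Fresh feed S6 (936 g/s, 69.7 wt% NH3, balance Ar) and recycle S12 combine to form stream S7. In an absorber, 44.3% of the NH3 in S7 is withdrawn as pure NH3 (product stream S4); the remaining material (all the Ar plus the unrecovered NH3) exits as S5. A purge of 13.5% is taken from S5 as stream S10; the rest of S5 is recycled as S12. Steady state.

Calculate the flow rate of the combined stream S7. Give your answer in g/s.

3360 g/s

Ar enters only via S6 and leaves only via the purge: 936×0.303 = 0.135×(Ar in S5), and the absorber passes all Ar, so Ar in S7 = Ar in S5 = 2100.8 g/s.
NH3 in S7: m_A = 936×0.697 + (1−0.135)·(1−0.443)·m_A, so m_A = 652.39/0.5182 = 1259 g/s.
S7 = 1259 + 2100.8 = 3359.8 g/s.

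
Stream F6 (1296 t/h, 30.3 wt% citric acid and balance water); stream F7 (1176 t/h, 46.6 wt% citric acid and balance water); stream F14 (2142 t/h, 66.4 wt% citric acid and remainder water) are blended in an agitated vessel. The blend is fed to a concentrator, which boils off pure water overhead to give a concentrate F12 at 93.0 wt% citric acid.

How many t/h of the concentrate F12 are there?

citric acid entering = 1296×0.303 + 1176×0.466 + 2142×0.664 = 2363 t/h.
All citric acid reports to F12, so F12 = 2363/0.930 = 2540.9 t/h.

2541 t/h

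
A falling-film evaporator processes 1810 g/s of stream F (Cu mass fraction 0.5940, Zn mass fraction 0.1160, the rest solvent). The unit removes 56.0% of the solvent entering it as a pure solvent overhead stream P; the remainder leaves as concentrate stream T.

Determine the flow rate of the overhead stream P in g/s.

solvent entering = 1810×0.290 = 524.9 g/s; overhead removed = 0.560×524.9 = 293.94 g/s.

293.9 g/s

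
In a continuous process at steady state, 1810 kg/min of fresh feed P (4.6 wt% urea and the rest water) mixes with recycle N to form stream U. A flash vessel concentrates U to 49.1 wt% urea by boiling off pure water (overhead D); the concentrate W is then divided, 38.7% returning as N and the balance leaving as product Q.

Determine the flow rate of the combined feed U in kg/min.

1917 kg/min

Overall urea balance (none leaves overhead): urea in fresh feed = urea in product, i.e. 1810×0.046 = (1−0.387)·W·0.491.
W = 83.26/(0.491×0.613) = 276.63 kg/min.
Recycle N = 0.387×276.63 = 107.05 kg/min.
Combined feed U = 1810 + 107.05 = 1917.1 kg/min.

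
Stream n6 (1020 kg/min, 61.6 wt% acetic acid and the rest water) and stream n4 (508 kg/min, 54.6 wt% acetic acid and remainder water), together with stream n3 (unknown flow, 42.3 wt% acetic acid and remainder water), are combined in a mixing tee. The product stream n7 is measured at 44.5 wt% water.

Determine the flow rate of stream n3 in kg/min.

Let n3 be the unknown flow. Total out = 1528 + n3.
water balance: 622.31 + 0.577·n3 = 0.445·(1528 + n3)
(0.577 − 0.445)·n3 = 0.445×1528 − 622.31 = 57.648
n3 = 57.648 / 0.132 = 436.73 kg/min

436.7 kg/min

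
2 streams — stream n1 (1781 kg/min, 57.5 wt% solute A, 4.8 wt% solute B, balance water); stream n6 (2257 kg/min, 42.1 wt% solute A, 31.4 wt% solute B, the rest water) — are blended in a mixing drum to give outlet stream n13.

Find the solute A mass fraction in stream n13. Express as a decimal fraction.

Total flow out = 1781 + 2257 = 4038 kg/min.
solute A in = 1781×0.575 + 2257×0.421 = 1974.3 kg/min.
solute A mass fraction in n13 = 1974.3/4038 = 0.489.

0.489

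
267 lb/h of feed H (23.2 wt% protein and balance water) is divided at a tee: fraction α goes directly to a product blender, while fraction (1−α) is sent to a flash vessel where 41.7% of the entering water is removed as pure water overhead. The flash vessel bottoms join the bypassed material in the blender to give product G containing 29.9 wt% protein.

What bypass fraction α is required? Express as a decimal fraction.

0.300

All 267×0.232 = 61.944 lb/h of protein reaches G, so G = 61.944/0.299 = 207.17 lb/h and vapour = 59.829 lb/h.
The evaporator receives (1−α)·267 of feed at 0.768 water and removes 0.417 of that water:
0.417×0.768×(1−α)×267 = 59.829
(1−α) = 59.829/85.508 = 0.6997;  α = 0.3003.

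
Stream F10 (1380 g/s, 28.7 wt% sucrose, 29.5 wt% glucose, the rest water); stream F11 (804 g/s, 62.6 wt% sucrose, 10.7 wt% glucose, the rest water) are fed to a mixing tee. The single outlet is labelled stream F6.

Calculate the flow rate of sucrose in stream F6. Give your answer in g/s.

899.4 g/s

sucrose out = sucrose in = 1380×0.287 + 804×0.626 = 899.36 g/s.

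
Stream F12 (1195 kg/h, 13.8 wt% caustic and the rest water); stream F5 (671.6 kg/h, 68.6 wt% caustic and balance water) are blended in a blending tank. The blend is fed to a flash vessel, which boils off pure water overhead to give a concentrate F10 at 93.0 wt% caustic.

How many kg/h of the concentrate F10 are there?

caustic entering = 1195×0.138 + 671.6×0.686 = 625.63 kg/h.
All caustic reports to F10, so F10 = 625.63/0.930 = 672.72 kg/h.

672.7 kg/h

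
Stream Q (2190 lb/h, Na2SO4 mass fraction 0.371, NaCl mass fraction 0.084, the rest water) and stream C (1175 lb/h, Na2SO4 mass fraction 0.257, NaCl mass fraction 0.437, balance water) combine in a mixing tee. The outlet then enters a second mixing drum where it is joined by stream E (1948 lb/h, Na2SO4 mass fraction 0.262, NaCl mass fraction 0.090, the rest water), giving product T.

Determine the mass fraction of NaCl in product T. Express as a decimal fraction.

Overall, product flow = 5313 lb/h.
NaCl in = 2190×0.084 + 1175×0.437 + 1948×0.090 = 872.75 lb/h.
NaCl fraction in T = 0.164.

0.164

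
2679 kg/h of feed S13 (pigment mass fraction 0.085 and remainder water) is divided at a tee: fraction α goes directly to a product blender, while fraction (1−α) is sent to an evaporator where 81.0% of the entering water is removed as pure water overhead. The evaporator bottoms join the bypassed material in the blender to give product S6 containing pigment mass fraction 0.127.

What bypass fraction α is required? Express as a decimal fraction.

0.554

All 2679×0.085 = 227.72 kg/h of pigment reaches S6, so S6 = 227.72/0.127 = 1793 kg/h and vapour = 885.97 kg/h.
The evaporator receives (1−α)·2679 of feed at 0.915 water and removes 0.810 of that water:
0.810×0.915×(1−α)×2679 = 885.97
(1−α) = 885.97/1985.5 = 0.4462;  α = 0.5538.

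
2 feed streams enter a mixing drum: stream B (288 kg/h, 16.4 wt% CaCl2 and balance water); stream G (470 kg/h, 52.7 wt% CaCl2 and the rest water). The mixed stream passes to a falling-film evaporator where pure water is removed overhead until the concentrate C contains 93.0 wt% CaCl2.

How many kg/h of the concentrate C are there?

CaCl2 entering = 288×0.164 + 470×0.527 = 294.92 kg/h.
All CaCl2 reports to C, so C = 294.92/0.930 = 317.12 kg/h.

317.1 kg/h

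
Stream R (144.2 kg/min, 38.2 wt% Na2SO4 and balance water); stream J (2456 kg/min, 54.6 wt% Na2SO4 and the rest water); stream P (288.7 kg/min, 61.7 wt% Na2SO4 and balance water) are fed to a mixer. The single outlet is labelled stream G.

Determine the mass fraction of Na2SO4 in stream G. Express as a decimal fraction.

0.545

Total flow out = 144.2 + 2456 + 288.7 = 2888.9 kg/min.
Na2SO4 in = 144.2×0.382 + 2456×0.546 + 288.7×0.617 = 1574.2 kg/min.
Na2SO4 mass fraction in G = 1574.2/2888.9 = 0.545.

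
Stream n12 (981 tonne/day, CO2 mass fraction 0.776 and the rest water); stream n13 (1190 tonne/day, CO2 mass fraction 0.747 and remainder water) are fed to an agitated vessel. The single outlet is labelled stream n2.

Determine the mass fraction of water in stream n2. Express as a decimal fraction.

0.240

Total flow out = 981 + 1190 = 2171 tonne/day.
water in = 981×0.224 + 1190×0.253 = 520.81 tonne/day.
water mass fraction in n2 = 520.81/2171 = 0.240.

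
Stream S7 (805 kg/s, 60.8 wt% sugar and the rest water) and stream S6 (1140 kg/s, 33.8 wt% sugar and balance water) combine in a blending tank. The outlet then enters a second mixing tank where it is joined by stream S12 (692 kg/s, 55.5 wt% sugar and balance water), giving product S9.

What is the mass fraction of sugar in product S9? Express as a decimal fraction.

Overall, product flow = 2637 kg/s.
sugar in = 805×0.608 + 1140×0.338 + 692×0.555 = 1258.8 kg/s.
sugar fraction in S9 = 0.477.

0.477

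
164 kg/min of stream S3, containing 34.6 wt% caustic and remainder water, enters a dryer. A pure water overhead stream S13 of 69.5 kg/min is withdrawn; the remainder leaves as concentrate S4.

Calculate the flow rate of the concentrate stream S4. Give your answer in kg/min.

Concentrate = 164 − 69.5 = 94.5 kg/min.

94.5 kg/min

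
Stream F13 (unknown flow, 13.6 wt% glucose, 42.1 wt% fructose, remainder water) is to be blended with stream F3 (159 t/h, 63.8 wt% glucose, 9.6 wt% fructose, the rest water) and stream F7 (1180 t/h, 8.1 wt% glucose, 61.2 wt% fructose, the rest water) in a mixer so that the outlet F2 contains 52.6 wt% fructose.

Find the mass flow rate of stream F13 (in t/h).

Let F13 be the unknown flow. Total out = 1339 + F13.
fructose balance: 737.42 + 0.421·F13 = 0.526·(1339 + F13)
(0.421 − 0.526)·F13 = 0.526×1339 − 737.42 = -33.11
F13 = -33.11 / -0.105 = 315.33 t/h

315.3 t/h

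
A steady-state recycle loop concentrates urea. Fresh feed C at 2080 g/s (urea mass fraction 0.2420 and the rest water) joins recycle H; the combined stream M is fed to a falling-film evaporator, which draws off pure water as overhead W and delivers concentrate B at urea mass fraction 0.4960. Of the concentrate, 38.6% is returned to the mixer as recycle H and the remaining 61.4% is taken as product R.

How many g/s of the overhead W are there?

Overall urea balance (none leaves overhead): urea in fresh feed = urea in product, i.e. 2080×0.242 = (1−0.386)·B·0.496.
B = 503.36/(0.496×0.614) = 1652.8 g/s.
Recycle H = 0.386×1652.8 = 637.99 g/s.
Combined feed M = 2080 + 637.99 = 2718 g/s.
Overhead W = M − B = 2718 − 1652.8 = 1065.2 g/s.

1065 g/s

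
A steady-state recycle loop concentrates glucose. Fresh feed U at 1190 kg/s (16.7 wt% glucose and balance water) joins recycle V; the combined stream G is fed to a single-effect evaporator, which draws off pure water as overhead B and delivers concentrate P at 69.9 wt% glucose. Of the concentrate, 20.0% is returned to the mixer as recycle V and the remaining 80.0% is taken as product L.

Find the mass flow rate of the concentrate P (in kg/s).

Overall glucose balance (none leaves overhead): glucose in fresh feed = glucose in product, i.e. 1190×0.167 = (1−0.200)·P·0.699.
P = 198.73/(0.699×0.800) = 355.38 kg/s.

355.4 kg/s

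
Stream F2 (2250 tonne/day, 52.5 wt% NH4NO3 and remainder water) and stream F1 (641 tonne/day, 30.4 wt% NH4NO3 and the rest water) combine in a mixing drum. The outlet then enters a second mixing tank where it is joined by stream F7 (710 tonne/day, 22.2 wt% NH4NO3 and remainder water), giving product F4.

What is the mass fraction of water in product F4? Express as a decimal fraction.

0.574

Overall, product flow = 3601 tonne/day.
water in = 2250×0.475 + 641×0.696 + 710×0.778 = 2067.3 tonne/day.
water fraction in F4 = 0.574.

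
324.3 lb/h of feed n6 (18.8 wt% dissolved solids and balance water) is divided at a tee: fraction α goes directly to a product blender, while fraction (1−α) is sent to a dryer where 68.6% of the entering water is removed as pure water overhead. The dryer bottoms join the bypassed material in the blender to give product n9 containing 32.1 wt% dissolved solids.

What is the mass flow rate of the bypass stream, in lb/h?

All 324.3×0.188 = 60.968 lb/h of dissolved solids reaches n9, so n9 = 60.968/0.321 = 189.93 lb/h and vapour = 134.37 lb/h.
The evaporator receives (1−α)·324.3 of feed at 0.812 water and removes 0.686 of that water:
0.686×0.812×(1−α)×324.3 = 134.37
(1−α) = 134.37/180.65 = 0.7438;  α = 0.2562.
Bypass flow = 0.2562×324.3 = 83.08 lb/h.

83.08 lb/h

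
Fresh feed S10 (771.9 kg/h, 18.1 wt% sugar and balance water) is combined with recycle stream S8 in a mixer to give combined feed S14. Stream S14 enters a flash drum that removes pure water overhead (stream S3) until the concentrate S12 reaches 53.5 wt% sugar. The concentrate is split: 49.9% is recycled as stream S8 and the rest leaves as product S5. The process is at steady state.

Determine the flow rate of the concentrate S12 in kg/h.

Overall sugar balance (none leaves overhead): sugar in fresh feed = sugar in product, i.e. 771.9×0.181 = (1−0.499)·S12·0.535.
S12 = 139.71/(0.535×0.501) = 521.25 kg/h.

521.3 kg/h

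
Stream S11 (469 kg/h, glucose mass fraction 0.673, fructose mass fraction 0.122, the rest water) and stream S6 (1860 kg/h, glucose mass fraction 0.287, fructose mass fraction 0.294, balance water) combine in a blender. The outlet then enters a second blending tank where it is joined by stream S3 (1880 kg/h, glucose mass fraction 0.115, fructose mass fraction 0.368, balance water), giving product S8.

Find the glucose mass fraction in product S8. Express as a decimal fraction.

0.253

Overall, product flow = 4209 kg/h.
glucose in = 469×0.673 + 1860×0.287 + 1880×0.115 = 1065.7 kg/h.
glucose fraction in S8 = 0.253.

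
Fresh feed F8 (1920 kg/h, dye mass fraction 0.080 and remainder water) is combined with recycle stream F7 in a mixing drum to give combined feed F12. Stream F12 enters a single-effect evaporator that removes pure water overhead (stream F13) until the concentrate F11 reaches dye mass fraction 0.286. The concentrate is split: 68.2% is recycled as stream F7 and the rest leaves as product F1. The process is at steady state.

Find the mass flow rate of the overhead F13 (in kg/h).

Overall dye balance (none leaves overhead): dye in fresh feed = dye in product, i.e. 1920×0.080 = (1−0.682)·F11·0.286.
F11 = 153.6/(0.286×0.318) = 1688.9 kg/h.
Recycle F7 = 0.682×1688.9 = 1151.8 kg/h.
Combined feed F12 = 1920 + 1151.8 = 3071.8 kg/h.
Overhead F13 = F12 − F11 = 3071.8 − 1688.9 = 1382.9 kg/h.

1383 kg/h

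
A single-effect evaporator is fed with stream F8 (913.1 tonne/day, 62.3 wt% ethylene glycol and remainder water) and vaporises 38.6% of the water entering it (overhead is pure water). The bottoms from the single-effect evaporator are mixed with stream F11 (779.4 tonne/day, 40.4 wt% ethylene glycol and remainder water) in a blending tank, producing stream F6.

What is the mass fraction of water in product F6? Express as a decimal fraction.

0.433

Vapour removed = 0.386×0.377×913.1 = 132.88 tonne/day; concentrate = 780.22 tonne/day.
water reaching the mixer = 211.36 (from concentrate) + 779.4×0.596 = 675.88 tonne/day.
Product flow = 780.22 + 779.4 = 1559.6 tonne/day; water fraction = 0.433.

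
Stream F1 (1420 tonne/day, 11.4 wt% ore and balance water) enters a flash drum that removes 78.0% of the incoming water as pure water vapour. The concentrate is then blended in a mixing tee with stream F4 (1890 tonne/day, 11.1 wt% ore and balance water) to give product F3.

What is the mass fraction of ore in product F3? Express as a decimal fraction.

Vapour removed = 0.780×0.886×1420 = 981.33 tonne/day; concentrate = 438.67 tonne/day.
ore reaching the mixer = 161.88 (from concentrate) + 1890×0.111 = 371.67 tonne/day.
Product flow = 438.67 + 1890 = 2328.7 tonne/day; ore fraction = 0.160.

0.160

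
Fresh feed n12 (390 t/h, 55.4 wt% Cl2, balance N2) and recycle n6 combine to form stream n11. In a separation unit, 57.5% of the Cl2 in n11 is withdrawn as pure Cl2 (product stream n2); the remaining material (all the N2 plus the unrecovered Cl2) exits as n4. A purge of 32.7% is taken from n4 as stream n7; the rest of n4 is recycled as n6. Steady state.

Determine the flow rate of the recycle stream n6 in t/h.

N2 enters only via n12 and leaves only via the purge: 390×0.446 = 0.327×(N2 in n4), and the separation unit passes all N2, so N2 in n11 = N2 in n4 = 531.93 t/h.
Cl2 in n11: m_A = 390×0.554 + (1−0.327)·(1−0.575)·m_A, so m_A = 216.06/0.7140 = 302.62 t/h.
n4 = (1−0.575)×302.62 + 531.93 = 660.54 t/h.
Recycle n6 = (1−0.327)×660.54 = 444.54 t/h.

444.5 t/h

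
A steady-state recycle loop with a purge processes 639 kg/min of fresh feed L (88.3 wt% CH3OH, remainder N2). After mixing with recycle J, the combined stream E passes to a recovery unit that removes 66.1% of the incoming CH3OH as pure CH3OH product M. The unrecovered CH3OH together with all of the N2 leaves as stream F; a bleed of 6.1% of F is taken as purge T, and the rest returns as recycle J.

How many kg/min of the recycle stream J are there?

1414 kg/min

N2 enters only via L and leaves only via the purge: 639×0.117 = 0.061×(N2 in F), and the recovery unit passes all N2, so N2 in E = N2 in F = 1225.6 kg/min.
CH3OH in E: m_A = 639×0.883 + (1−0.061)·(1−0.661)·m_A, so m_A = 564.24/0.6817 = 827.72 kg/min.
F = (1−0.661)×827.72 + 1225.6 = 1506.2 kg/min.
Recycle J = (1−0.061)×1506.2 = 1414.3 kg/min.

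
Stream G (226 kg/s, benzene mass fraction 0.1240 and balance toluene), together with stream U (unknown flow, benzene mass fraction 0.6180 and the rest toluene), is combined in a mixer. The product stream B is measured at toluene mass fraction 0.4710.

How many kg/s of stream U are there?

Let U be the unknown flow. Total out = 226 + U.
toluene balance: 197.98 + 0.382·U = 0.471·(226 + U)
(0.382 − 0.471)·U = 0.471×226 − 197.98 = -91.53
U = -91.53 / -0.089 = 1028.4 kg/s

1028 kg/s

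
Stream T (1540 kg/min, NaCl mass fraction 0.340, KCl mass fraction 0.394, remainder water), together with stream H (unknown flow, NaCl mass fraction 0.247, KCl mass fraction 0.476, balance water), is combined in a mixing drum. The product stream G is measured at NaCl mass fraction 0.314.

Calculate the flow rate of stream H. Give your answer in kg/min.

597.6 kg/min

Let H be the unknown flow. Total out = 1540 + H.
NaCl balance: 523.6 + 0.247·H = 0.314·(1540 + H)
(0.247 − 0.314)·H = 0.314×1540 − 523.6 = -40.04
H = -40.04 / -0.067 = 597.61 kg/min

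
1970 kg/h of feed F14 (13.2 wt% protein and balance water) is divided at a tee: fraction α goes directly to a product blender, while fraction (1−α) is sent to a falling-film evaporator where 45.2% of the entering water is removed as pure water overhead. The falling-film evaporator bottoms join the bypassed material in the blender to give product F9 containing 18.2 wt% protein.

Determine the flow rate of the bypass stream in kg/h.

All 1970×0.132 = 260.04 kg/h of protein reaches F9, so F9 = 260.04/0.182 = 1428.8 kg/h and vapour = 541.21 kg/h.
The evaporator receives (1−α)·1970 of feed at 0.868 water and removes 0.452 of that water:
0.452×0.868×(1−α)×1970 = 541.21
(1−α) = 541.21/772.9 = 0.7002;  α = 0.2998.
Bypass flow = 0.2998×1970 = 590.55 kg/h.

590.5 kg/h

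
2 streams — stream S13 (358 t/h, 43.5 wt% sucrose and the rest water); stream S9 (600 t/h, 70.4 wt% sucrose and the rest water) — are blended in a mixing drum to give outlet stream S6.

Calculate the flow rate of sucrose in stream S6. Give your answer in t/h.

578.1 t/h

sucrose out = sucrose in = 358×0.435 + 600×0.704 = 578.13 t/h.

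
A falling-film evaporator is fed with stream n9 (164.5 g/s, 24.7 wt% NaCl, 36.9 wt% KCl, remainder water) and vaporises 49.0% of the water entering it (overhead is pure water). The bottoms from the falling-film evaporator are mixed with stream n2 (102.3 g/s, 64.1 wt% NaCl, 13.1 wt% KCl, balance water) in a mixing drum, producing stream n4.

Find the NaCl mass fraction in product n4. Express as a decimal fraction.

Vapour removed = 0.490×0.384×164.5 = 30.952 g/s; concentrate = 133.55 g/s.
NaCl reaching the mixer = 40.632 (from concentrate) + 102.3×0.641 = 106.21 g/s.
Product flow = 133.55 + 102.3 = 235.85 g/s; NaCl fraction = 0.4503.

0.4503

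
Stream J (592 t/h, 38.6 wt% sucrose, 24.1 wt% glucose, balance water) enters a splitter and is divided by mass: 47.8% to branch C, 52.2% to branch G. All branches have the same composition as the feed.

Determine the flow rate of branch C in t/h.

Branch C flow = 0.478×592 = 282.98 t/h.

283 t/h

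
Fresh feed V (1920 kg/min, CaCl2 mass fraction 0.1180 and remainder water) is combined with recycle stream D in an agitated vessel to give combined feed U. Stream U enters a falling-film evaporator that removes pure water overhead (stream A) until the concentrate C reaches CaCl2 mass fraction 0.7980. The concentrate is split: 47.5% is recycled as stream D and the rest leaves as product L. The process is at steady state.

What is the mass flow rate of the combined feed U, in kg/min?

2177 kg/min

Overall CaCl2 balance (none leaves overhead): CaCl2 in fresh feed = CaCl2 in product, i.e. 1920×0.118 = (1−0.475)·C·0.798.
C = 226.56/(0.798×0.525) = 540.78 kg/min.
Recycle D = 0.475×540.78 = 256.87 kg/min.
Combined feed U = 1920 + 256.87 = 2176.9 kg/min.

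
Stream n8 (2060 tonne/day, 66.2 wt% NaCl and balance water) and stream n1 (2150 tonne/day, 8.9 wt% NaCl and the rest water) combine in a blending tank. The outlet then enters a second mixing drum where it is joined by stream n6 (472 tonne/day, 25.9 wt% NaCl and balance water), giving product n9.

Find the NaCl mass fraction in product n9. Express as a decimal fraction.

0.358

Overall, product flow = 4682 tonne/day.
NaCl in = 2060×0.662 + 2150×0.089 + 472×0.259 = 1677.3 tonne/day.
NaCl fraction in n9 = 0.358.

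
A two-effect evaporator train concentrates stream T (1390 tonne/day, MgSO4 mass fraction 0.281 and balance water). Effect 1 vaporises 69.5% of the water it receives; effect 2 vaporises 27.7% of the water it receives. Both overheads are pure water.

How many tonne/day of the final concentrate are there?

water in feed = 1390×0.719 = 999.41 tonne/day.
After stage 1: water left = (1−0.695)×999.41 = 304.82; stream total = 695.41 tonne/day.
After stage 2: water left = (1−0.277)×304.82 = 220.38; final concentrate = 610.97 tonne/day.

611 tonne/day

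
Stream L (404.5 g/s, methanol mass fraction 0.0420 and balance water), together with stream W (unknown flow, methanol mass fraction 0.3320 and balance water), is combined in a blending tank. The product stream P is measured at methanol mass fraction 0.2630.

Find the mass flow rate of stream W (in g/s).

Let W be the unknown flow. Total out = 404.5 + W.
methanol balance: 16.989 + 0.332·W = 0.263·(404.5 + W)
(0.332 − 0.263)·W = 0.263×404.5 − 16.989 = 89.394
W = 89.394 / 0.069 = 1295.6 g/s

1296 g/s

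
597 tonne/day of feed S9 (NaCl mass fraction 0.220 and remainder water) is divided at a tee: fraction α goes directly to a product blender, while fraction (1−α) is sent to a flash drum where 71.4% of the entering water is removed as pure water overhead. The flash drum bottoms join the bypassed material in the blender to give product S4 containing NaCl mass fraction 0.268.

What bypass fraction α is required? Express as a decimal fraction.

0.678

All 597×0.220 = 131.34 tonne/day of NaCl reaches S4, so S4 = 131.34/0.268 = 490.07 tonne/day and vapour = 106.93 tonne/day.
The evaporator receives (1−α)·597 of feed at 0.780 water and removes 0.714 of that water:
0.714×0.780×(1−α)×597 = 106.93
(1−α) = 106.93/332.48 = 0.3216;  α = 0.6784.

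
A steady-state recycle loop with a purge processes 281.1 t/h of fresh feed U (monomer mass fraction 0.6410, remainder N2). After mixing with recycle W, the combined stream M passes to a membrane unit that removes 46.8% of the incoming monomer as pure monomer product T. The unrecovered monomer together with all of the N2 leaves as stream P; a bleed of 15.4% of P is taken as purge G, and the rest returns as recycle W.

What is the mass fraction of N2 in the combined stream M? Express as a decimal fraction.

0.6667

N2 enters only via U and leaves only via the purge: 281.1×0.359 = 0.154×(N2 in P), and the membrane unit passes all N2, so N2 in M = N2 in P = 655.29 t/h.
monomer in M: m_A = 281.1×0.641 + (1−0.154)·(1−0.468)·m_A, so m_A = 180.19/0.5499 = 327.65 t/h.
M = 327.65 + 655.29 = 982.94 t/h.
N2 fraction in M = 655.29/982.94 = 0.6667.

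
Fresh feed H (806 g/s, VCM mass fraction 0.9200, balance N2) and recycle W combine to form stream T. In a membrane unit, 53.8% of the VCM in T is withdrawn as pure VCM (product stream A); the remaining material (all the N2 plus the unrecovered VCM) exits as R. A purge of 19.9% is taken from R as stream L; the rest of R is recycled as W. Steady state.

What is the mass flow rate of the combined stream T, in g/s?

N2 enters only via H and leaves only via the purge: 806×0.080 = 0.199×(N2 in R), and the membrane unit passes all N2, so N2 in T = N2 in R = 324.02 g/s.
VCM in T: m_A = 806×0.920 + (1−0.199)·(1−0.538)·m_A, so m_A = 741.52/0.6299 = 1177.1 g/s.
T = 1177.1 + 324.02 = 1501.2 g/s.

1501 g/s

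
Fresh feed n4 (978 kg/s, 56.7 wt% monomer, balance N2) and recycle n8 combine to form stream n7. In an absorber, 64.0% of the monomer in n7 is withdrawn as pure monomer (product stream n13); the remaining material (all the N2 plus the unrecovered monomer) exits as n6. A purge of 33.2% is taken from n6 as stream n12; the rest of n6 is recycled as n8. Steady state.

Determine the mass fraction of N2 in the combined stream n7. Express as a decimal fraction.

N2 enters only via n4 and leaves only via the purge: 978×0.433 = 0.332×(N2 in n6), and the absorber passes all N2, so N2 in n7 = N2 in n6 = 1275.5 kg/s.
monomer in n7: m_A = 978×0.567 + (1−0.332)·(1−0.640)·m_A, so m_A = 554.53/0.7595 = 730.1 kg/s.
n7 = 730.1 + 1275.5 = 2005.6 kg/s.
N2 fraction in n7 = 1275.5/2005.6 = 0.636.

0.636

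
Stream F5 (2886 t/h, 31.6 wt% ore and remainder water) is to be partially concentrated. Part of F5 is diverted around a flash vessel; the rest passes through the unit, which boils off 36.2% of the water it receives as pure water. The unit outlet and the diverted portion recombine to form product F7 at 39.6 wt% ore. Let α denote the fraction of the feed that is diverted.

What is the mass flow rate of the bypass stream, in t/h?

531.3 t/h

All 2886×0.316 = 911.98 t/h of ore reaches F7, so F7 = 911.98/0.396 = 2303 t/h and vapour = 583.03 t/h.
The evaporator receives (1−α)·2886 of feed at 0.684 water and removes 0.362 of that water:
0.362×0.684×(1−α)×2886 = 583.03
(1−α) = 583.03/714.6 = 0.8159;  α = 0.1841.
Bypass flow = 0.1841×2886 = 531.35 t/h.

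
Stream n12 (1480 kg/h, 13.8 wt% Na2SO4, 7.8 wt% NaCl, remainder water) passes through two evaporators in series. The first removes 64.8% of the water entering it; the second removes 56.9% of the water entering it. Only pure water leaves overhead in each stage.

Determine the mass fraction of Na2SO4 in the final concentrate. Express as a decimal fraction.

0.412

water in feed = 1480×0.784 = 1160.3 kg/h.
After stage 1: water left = (1−0.648)×1160.3 = 408.43; stream total = 728.11 kg/h.
After stage 2: water left = (1−0.569)×408.43 = 176.03; final concentrate = 495.71 kg/h.
Na2SO4 fraction = 204.24/495.71 = 0.412.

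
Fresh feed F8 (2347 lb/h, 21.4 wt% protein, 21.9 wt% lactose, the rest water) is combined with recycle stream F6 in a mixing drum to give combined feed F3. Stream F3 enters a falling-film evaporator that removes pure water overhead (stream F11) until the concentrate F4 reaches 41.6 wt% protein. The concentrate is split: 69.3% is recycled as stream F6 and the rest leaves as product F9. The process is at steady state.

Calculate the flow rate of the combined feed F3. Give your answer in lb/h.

5072 lb/h

Overall protein balance (none leaves overhead): protein in fresh feed = protein in product, i.e. 2347×0.214 = (1−0.693)·F4·0.416.
F4 = 502.26/(0.416×0.307) = 3932.7 lb/h.
Recycle F6 = 0.693×3932.7 = 2725.4 lb/h.
Combined feed F3 = 2347 + 2725.4 = 5072.4 lb/h.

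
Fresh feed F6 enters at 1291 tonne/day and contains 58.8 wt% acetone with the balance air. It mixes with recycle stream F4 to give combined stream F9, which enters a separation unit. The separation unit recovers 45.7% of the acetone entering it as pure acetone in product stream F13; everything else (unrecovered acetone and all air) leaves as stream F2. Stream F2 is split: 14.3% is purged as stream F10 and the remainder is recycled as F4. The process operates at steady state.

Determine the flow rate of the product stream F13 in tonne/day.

acetone in F9: m_A = 1291×0.588 + (1−0.143)·(1−0.457)·m_A, so m_A = 759.11/0.5346 = 1419.8 tonne/day.
Product F13 = 0.457×1419.8 = 648.86 tonne/day.

648.9 tonne/day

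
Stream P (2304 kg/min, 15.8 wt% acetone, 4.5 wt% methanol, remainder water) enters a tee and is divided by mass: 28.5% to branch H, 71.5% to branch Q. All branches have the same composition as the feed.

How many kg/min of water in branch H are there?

Branch H total = 0.285×2304 = 656.64 kg/min.
water in H = 0.797×656.64 = 523.34 kg/min.

523.3 kg/min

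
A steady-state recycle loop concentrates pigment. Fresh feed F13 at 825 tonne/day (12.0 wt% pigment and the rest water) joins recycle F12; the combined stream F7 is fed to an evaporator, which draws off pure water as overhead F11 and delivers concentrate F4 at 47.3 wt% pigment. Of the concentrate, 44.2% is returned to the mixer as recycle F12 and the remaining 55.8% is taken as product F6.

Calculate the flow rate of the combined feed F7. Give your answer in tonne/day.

Overall pigment balance (none leaves overhead): pigment in fresh feed = pigment in product, i.e. 825×0.120 = (1−0.442)·F4·0.473.
F4 = 99/(0.473×0.558) = 375.09 tonne/day.
Recycle F12 = 0.442×375.09 = 165.79 tonne/day.
Combined feed F7 = 825 + 165.79 = 990.79 tonne/day.

990.8 tonne/day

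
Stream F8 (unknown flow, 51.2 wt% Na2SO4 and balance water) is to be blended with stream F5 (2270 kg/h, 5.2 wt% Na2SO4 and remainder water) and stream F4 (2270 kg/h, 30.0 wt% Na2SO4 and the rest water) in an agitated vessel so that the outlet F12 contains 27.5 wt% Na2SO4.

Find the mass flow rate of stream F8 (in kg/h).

Let F8 be the unknown flow. Total out = 4540 + F8.
Na2SO4 balance: 799.04 + 0.512·F8 = 0.275·(4540 + F8)
(0.512 − 0.275)·F8 = 0.275×4540 − 799.04 = 449.46
F8 = 449.46 / 0.237 = 1896.5 kg/h

1896 kg/h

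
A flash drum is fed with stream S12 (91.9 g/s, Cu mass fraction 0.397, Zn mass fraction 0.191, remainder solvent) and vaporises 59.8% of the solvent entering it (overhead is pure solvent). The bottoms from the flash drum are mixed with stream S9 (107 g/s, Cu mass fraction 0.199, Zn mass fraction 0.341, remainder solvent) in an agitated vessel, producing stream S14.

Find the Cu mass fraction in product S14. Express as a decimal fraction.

0.328

Vapour removed = 0.598×0.412×91.9 = 22.642 g/s; concentrate = 69.258 g/s.
Cu reaching the mixer = 36.484 (from concentrate) + 107×0.199 = 57.777 g/s.
Product flow = 69.258 + 107 = 176.26 g/s; Cu fraction = 0.328.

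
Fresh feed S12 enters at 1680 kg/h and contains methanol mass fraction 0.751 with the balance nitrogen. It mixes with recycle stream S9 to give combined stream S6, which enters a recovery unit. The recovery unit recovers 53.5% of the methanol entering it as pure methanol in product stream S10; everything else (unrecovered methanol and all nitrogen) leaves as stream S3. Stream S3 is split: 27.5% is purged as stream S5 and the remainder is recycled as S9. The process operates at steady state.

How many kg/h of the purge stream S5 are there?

nitrogen enters only via S12 and leaves only via the purge: 1680×0.249 = 0.275×(nitrogen in S3), and the recovery unit passes all nitrogen, so nitrogen in S6 = nitrogen in S3 = 1521.2 kg/h.
methanol in S6: m_A = 1680×0.751 + (1−0.275)·(1−0.535)·m_A, so m_A = 1261.7/0.6629 = 1903.3 kg/h.
S3 = (1−0.535)×1903.3 + 1521.2 = 2406.2 kg/h.
Purge S5 = 0.275×2406.2 = 661.71 kg/h.

661.7 kg/h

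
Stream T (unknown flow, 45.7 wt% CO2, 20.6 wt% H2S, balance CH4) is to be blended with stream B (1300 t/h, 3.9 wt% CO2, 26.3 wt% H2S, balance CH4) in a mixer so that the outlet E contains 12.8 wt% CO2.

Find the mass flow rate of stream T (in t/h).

Let T be the unknown flow. Total out = 1300 + T.
CO2 balance: 50.7 + 0.457·T = 0.128·(1300 + T)
(0.457 − 0.128)·T = 0.128×1300 − 50.7 = 115.7
T = 115.7 / 0.329 = 351.67 t/h

351.7 t/h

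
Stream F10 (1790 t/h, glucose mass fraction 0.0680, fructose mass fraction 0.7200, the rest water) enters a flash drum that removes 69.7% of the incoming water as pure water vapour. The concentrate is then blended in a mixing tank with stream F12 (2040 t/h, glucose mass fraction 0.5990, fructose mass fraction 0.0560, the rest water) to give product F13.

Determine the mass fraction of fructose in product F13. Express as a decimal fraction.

0.3935

Vapour removed = 0.697×0.212×1790 = 264.5 t/h; concentrate = 1525.5 t/h.
fructose reaching the mixer = 1288.8 (from concentrate) + 2040×0.056 = 1403 t/h.
Product flow = 1525.5 + 2040 = 3565.5 t/h; fructose fraction = 0.3935.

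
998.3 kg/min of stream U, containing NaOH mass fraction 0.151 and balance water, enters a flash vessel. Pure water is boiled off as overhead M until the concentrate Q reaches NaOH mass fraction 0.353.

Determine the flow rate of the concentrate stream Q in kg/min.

NaOH is conserved: 998.3×0.151 = 150.74 kg/min all reports to the concentrate.
Concentrate = 150.74/(target fraction) = 427.03 kg/min.

427 kg/min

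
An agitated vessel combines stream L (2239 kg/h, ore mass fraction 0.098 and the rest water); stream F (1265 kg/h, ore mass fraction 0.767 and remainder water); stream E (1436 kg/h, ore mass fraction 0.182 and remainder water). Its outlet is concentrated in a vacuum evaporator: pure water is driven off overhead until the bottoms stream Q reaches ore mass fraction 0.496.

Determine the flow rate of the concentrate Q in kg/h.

2925 kg/h

ore entering = 2239×0.098 + 1265×0.767 + 1436×0.182 = 1451 kg/h.
All ore reports to Q, so Q = 1451/0.496 = 2925.5 kg/h.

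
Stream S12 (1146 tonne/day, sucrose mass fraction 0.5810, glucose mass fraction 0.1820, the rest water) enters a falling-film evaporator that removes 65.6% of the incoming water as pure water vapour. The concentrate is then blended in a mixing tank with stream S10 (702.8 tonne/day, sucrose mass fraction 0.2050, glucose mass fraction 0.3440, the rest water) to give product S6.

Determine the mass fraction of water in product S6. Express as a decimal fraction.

0.2457

Vapour removed = 0.656×0.237×1146 = 178.17 tonne/day; concentrate = 967.83 tonne/day.
water reaching the mixer = 93.431 (from concentrate) + 702.8×0.451 = 410.39 tonne/day.
Product flow = 967.83 + 702.8 = 1670.6 tonne/day; water fraction = 0.2457.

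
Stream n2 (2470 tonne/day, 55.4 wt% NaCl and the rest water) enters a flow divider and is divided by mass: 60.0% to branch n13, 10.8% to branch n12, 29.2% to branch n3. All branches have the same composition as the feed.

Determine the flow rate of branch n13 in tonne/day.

1482 tonne/day

Branch n13 flow = 0.600×2470 = 1482 tonne/day.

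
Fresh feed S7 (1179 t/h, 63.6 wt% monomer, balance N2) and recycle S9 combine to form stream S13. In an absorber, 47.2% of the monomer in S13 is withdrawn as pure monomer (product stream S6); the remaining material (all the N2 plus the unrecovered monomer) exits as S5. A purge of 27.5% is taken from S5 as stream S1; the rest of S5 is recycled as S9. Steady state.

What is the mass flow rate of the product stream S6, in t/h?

monomer in S13: m_A = 1179×0.636 + (1−0.275)·(1−0.472)·m_A, so m_A = 749.84/0.6172 = 1214.9 t/h.
Product S6 = 0.472×1214.9 = 573.44 t/h.

573.4 t/h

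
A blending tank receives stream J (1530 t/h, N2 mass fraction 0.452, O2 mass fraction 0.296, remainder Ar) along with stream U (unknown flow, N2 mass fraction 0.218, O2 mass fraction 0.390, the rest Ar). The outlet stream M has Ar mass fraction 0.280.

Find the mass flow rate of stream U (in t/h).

382.5 t/h

Let U be the unknown flow. Total out = 1530 + U.
Ar balance: 385.56 + 0.392·U = 0.280·(1530 + U)
(0.392 − 0.280)·U = 0.280×1530 − 385.56 = 42.84
U = 42.84 / 0.112 = 382.5 t/h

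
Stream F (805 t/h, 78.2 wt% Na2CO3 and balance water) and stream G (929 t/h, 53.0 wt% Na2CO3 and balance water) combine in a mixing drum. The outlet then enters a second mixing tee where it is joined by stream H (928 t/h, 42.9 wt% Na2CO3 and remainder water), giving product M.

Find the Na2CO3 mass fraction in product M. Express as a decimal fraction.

Overall, product flow = 2662 t/h.
Na2CO3 in = 805×0.782 + 929×0.530 + 928×0.429 = 1520 t/h.
Na2CO3 fraction in M = 0.571.

0.571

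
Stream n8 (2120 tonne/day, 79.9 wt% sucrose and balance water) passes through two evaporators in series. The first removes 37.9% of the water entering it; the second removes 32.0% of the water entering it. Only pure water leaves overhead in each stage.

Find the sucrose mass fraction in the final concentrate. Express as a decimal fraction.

0.9040

water in feed = 2120×0.201 = 426.12 tonne/day.
After stage 1: water left = (1−0.379)×426.12 = 264.62; stream total = 1958.5 tonne/day.
After stage 2: water left = (1−0.320)×264.62 = 179.94; final concentrate = 1873.8 tonne/day.
sucrose fraction = 1693.9/1873.8 = 0.9040.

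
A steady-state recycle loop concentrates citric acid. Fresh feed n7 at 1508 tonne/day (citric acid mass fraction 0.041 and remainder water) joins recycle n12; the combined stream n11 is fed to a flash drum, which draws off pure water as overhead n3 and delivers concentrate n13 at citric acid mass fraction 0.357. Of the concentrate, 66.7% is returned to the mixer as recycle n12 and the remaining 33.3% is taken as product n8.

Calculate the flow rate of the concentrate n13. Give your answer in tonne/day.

Overall citric acid balance (none leaves overhead): citric acid in fresh feed = citric acid in product, i.e. 1508×0.041 = (1−0.667)·n13·0.357.
n13 = 61.828/(0.357×0.333) = 520.08 tonne/day.

520.1 tonne/day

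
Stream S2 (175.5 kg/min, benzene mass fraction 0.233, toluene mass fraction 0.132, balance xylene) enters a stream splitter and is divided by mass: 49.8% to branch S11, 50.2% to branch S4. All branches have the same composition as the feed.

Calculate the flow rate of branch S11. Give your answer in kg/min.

87.4 kg/min

Branch S11 flow = 0.498×175.5 = 87.399 kg/min.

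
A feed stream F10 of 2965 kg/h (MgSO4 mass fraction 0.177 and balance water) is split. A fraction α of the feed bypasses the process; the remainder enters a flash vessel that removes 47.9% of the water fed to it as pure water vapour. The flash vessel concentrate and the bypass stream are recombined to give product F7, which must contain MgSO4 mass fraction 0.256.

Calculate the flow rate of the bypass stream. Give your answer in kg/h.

All 2965×0.177 = 524.8 kg/h of MgSO4 reaches F7, so F7 = 524.8/0.256 = 2050 kg/h and vapour = 914.98 kg/h.
The evaporator receives (1−α)·2965 of feed at 0.823 water and removes 0.479 of that water:
0.479×0.823×(1−α)×2965 = 914.98
(1−α) = 914.98/1168.9 = 0.7828;  α = 0.2172.
Bypass flow = 0.2172×2965 = 643.99 kg/h.

644 kg/h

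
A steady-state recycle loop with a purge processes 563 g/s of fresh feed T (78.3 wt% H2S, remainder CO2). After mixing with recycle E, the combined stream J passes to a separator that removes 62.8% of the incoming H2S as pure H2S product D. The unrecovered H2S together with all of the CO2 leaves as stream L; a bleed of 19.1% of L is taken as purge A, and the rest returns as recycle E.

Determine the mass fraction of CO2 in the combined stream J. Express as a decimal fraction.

CO2 enters only via T and leaves only via the purge: 563×0.217 = 0.191×(CO2 in L), and the separator passes all CO2, so CO2 in J = CO2 in L = 639.64 g/s.
H2S in J: m_A = 563×0.783 + (1−0.191)·(1−0.628)·m_A, so m_A = 440.83/0.6991 = 630.61 g/s.
J = 630.61 + 639.64 = 1270.2 g/s.
CO2 fraction in J = 639.64/1270.2 = 0.504.

0.504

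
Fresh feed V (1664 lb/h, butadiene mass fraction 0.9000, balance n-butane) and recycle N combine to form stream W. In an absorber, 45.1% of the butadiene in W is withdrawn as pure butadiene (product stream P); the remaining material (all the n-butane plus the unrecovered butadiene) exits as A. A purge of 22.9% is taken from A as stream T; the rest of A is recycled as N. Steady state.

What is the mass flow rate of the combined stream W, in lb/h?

3323 lb/h

n-butane enters only via V and leaves only via the purge: 1664×0.100 = 0.229×(n-butane in A), and the absorber passes all n-butane, so n-butane in W = n-butane in A = 726.64 lb/h.
butadiene in W: m_A = 1664×0.900 + (1−0.229)·(1−0.451)·m_A, so m_A = 1497.6/0.5767 = 2596.7 lb/h.
W = 2596.7 + 726.64 = 3323.4 lb/h.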